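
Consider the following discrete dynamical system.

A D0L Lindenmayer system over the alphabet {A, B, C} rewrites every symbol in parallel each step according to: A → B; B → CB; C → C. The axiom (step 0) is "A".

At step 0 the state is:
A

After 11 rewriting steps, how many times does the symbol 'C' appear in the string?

10

0) A
1) B
2) CB
3) CCB
4) CCCB
5) CCCCB
6) CCCCCB
7) CCCCCCB
8) CCCCCCCB
9) CCCCCCCCB
10) CCCCCCCCCB
11) CCCCCCCCCCB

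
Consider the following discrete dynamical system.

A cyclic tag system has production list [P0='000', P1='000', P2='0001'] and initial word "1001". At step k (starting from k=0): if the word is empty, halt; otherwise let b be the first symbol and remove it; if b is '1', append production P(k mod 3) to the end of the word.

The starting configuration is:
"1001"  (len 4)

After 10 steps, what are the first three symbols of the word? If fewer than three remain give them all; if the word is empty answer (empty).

(empty)

k=0  "1001"  (len 4)
k=1  "001000"  (len 6)
k=2  "01000"  (len 5)
k=3  "1000"  (len 4)
k=4  "000000"  (len 6)
k=5  "00000"  (len 5)
k=6  "0000"  (len 4)
k=7  "000"  (len 3)
k=8  "00"  (len 2)
k=9  "0"  (len 1)
k=10  (halted — word empty)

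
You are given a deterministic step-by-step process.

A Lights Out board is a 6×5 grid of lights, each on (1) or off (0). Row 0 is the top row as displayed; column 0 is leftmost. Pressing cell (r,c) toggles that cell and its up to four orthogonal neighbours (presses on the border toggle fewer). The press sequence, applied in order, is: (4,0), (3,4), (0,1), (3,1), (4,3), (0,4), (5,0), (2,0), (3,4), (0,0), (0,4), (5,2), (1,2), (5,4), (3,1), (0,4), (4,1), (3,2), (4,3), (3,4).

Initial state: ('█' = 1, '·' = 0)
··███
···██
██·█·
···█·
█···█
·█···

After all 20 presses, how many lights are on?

11

t=0: ··███
···██
██·█·
···█·
█···█
·█···
t=1: ··███
···██
██·█·
█··█·
·█··█
██···
t=2: ··███
···██
██·██
█···█
·█···
██···
t=3: ██·██
·█·██
██·██
█···█
·█···
██···
t=4: ██·██
·█·██
█··██
·██·█
·····
██···
t=5: ██·██
·█·██
█··██
·████
··███
██·█·
t=6: ██···
·█·█·
█··██
·████
··███
██·█·
t=7: ██···
·█·█·
█··██
·████
█·███
···█·
t=8: ██···
██·█·
·█·██
█████
█·███
···█·
t=9: ██···
██·█·
·█·█·
███··
█·██·
···█·
t=10: ·····
·█·█·
·█·█·
███··
█·██·
···█·
t=11: ···██
·█·██
·█·█·
███··
█·██·
···█·
t=12: ···██
·█·██
·█·█·
███··
█··█·
·██··
t=13: ··███
··█·█
·███·
███··
█··█·
·██··
t=14: ··███
··█·█
·███·
███··
█··██
·████
t=15: ··███
··█·█
··██·
·····
██·██
·████
t=16: ··█··
··█··
··██·
·····
██·██
·████
t=17: ··█··
··█··
··██·
·█···
··███
··███
t=18: ··█··
··█··
···█·
··██·
···██
··███
t=19: ··█··
··█··
···█·
··█··
··█··
··█·█
t=20: ··█··
··█··
···██
··███
··█·█
··█·█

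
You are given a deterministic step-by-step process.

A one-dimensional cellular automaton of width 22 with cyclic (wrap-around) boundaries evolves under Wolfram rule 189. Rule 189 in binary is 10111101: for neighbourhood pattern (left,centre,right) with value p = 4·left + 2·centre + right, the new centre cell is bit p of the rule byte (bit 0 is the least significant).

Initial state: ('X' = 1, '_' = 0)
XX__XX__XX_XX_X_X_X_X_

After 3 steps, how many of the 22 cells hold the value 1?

0) XX__XX__XX_XX_X_X_X_X_
1) X_X_X_X_X_XX_XXXXXXXXX
2) _XXXXXXXXXX_XXXXXXXXXX
3) XXXXXXXXXX_XXXXXXXXXX_

20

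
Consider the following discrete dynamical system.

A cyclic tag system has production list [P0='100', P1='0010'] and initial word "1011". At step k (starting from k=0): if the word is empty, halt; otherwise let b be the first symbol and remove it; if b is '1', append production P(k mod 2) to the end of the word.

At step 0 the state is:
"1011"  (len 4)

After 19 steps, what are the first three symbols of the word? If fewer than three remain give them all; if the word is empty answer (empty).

k=0  "1011"  (len 4)
k=1  "011100"  (len 6)
k=2  "11100"  (len 5)
k=3  "1100100"  (len 7)
k=4  "1001000010"  (len 10)
k=5  "001000010100"  (len 12)
k=6  "01000010100"  (len 11)
k=7  "1000010100"  (len 10)
k=8  "0000101000010"  (len 13)
k=9  "000101000010"  (len 12)
k=10  "00101000010"  (len 11)
k=11  "0101000010"  (len 10)
k=12  "101000010"  (len 9)
k=13  "01000010100"  (len 11)
k=14  "1000010100"  (len 10)
k=15  "000010100100"  (len 12)
k=16  "00010100100"  (len 11)
k=17  "0010100100"  (len 10)
k=18  "010100100"  (len 9)
k=19  "10100100"  (len 8)

101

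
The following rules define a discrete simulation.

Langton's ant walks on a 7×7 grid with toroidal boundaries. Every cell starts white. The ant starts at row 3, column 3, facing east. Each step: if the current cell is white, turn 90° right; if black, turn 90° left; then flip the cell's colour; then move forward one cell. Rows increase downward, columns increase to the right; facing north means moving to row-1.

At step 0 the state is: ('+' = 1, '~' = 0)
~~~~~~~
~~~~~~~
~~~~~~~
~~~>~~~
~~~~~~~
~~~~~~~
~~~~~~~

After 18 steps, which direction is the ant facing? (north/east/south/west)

step 0: ~~~~~~~
~~~~~~~
~~~~~~~
~~~>~~~
~~~~~~~
~~~~~~~
~~~~~~~
step 1: ~~~~~~~
~~~~~~~
~~~~~~~
~~~+~~~
~~~v~~~
~~~~~~~
~~~~~~~
step 2: ~~~~~~~
~~~~~~~
~~~~~~~
~~~+~~~
~~<+~~~
~~~~~~~
~~~~~~~
step 3: ~~~~~~~
~~~~~~~
~~~~~~~
~~^+~~~
~~++~~~
~~~~~~~
~~~~~~~
step 4: ~~~~~~~
~~~~~~~
~~~~~~~
~~+>~~~
~~++~~~
~~~~~~~
~~~~~~~
step 5: ~~~~~~~
~~~~~~~
~~~^~~~
~~+~~~~
~~++~~~
~~~~~~~
~~~~~~~
step 6: ~~~~~~~
~~~~~~~
~~~+>~~
~~+~~~~
~~++~~~
~~~~~~~
~~~~~~~
step 7: ~~~~~~~
~~~~~~~
~~~++~~
~~+~v~~
~~++~~~
~~~~~~~
~~~~~~~
step 8: ~~~~~~~
~~~~~~~
~~~++~~
~~+<+~~
~~++~~~
~~~~~~~
~~~~~~~
step 9: ~~~~~~~
~~~~~~~
~~~^+~~
~~+++~~
~~++~~~
~~~~~~~
~~~~~~~
step 10: ~~~~~~~
~~~~~~~
~~<~+~~
~~+++~~
~~++~~~
~~~~~~~
~~~~~~~
step 11: ~~~~~~~
~~^~~~~
~~+~+~~
~~+++~~
~~++~~~
~~~~~~~
~~~~~~~
step 12: ~~~~~~~
~~+>~~~
~~+~+~~
~~+++~~
~~++~~~
~~~~~~~
~~~~~~~
step 13: ~~~~~~~
~~++~~~
~~+v+~~
~~+++~~
~~++~~~
~~~~~~~
~~~~~~~
step 14: ~~~~~~~
~~++~~~
~~<++~~
~~+++~~
~~++~~~
~~~~~~~
~~~~~~~
step 15: ~~~~~~~
~~++~~~
~~~++~~
~~v++~~
~~++~~~
~~~~~~~
~~~~~~~
step 16: ~~~~~~~
~~++~~~
~~~++~~
~~~>+~~
~~++~~~
~~~~~~~
~~~~~~~
step 17: ~~~~~~~
~~++~~~
~~~^+~~
~~~~+~~
~~++~~~
~~~~~~~
~~~~~~~
step 18: ~~~~~~~
~~++~~~
~~<~+~~
~~~~+~~
~~++~~~
~~~~~~~
~~~~~~~

west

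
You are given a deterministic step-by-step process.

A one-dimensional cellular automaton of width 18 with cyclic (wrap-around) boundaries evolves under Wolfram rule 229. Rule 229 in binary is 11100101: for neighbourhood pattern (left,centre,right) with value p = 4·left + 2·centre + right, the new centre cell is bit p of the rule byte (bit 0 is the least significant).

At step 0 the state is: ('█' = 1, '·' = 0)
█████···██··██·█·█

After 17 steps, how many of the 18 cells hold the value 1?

0) █████···██··██·█·█
1) █████·█··█···████·
2) ·██████··█·█··████
3) █·█████··███···███
4) ██·████···██·█··██
5) ███·███·█··███···█
6) ████·████···██·█··
7) ·████·███·█··███··
8) ··████·████···██·█
9) ···████·███·█··███
10) ·█··████·████···██
11) ██···████·███·█··█
12) ██·█··████·████···
13) ·███···████·███·█·
14) ··██·█··████·████·
15) █··███···████·███·
16) █···██·█··████·███
17) █·█··███···████·██

11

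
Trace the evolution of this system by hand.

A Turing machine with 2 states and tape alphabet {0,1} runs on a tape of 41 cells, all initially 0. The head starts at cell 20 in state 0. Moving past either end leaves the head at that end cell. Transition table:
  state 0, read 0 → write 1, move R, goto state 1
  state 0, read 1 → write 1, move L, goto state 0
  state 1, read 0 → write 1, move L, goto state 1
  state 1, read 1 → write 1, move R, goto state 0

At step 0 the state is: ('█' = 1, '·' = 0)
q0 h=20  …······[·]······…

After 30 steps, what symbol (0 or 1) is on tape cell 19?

0) q0 h=20  …······[·]······…
1) q1 h=21  …·····█[·]······…
2) q1 h=20  …······[█]█·····…
3) q0 h=21  …·····█[█]······…
4) q0 h=20  …······[█]█·····…
5) q0 h=19  …······[·]██····…
6) q1 h=20  …·····█[█]█·····…
7) q0 h=21  …····██[█]······…
8) q0 h=20  …·····█[█]█·····…
9) q0 h=19  …······[█]██····…
10) q0 h=18  …······[·]███···…
11) q1 h=19  …·····█[█]██····…
12) q0 h=20  …····██[█]█·····…
13) q0 h=19  …·····█[█]██····…
14) q0 h=18  …······[█]███···…
15) q0 h=17  …······[·]████··…
16) q1 h=18  …·····█[█]███···…
17) q0 h=19  …····██[█]██····…
18) q0 h=18  …·····█[█]███···…
19) q0 h=17  …······[█]████··…
20) q0 h=16  …······[·]█████·…
21) q1 h=17  …·····█[█]████··…
22) q0 h=18  …····██[█]███···…
23) q0 h=17  …·····█[█]████··…
24) q0 h=16  …······[█]█████·…
25) q0 h=15  …······[·]██████…
26) q1 h=16  …·····█[█]█████·…
27) q0 h=17  …····██[█]████··…
28) q0 h=16  …·····█[█]█████·…
29) q0 h=15  …······[█]██████…
30) q0 h=14  …······[·]██████…

1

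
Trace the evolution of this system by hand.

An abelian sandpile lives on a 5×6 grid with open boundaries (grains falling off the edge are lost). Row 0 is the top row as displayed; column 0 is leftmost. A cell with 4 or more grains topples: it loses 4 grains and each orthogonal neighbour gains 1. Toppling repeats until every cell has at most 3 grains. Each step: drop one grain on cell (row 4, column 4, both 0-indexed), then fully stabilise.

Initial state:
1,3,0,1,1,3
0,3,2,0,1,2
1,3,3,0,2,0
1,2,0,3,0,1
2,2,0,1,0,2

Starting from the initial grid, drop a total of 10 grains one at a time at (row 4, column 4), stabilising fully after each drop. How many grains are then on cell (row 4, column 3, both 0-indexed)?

gen 0: 1,3,0,1,1,3
0,3,2,0,1,2
1,3,3,0,2,0
1,2,0,3,0,1
2,2,0,1,0,2
gen 1: 1,3,0,1,1,3
0,3,2,0,1,2
1,3,3,0,2,0
1,2,0,3,0,1
2,2,0,1,1,2
gen 2: 1,3,0,1,1,3
0,3,2,0,1,2
1,3,3,0,2,0
1,2,0,3,0,1
2,2,0,1,2,2
gen 3: 1,3,0,1,1,3
0,3,2,0,1,2
1,3,3,0,2,0
1,2,0,3,0,1
2,2,0,1,3,2
gen 4: 1,3,0,1,1,3
0,3,2,0,1,2
1,3,3,0,2,0
1,2,0,3,1,1
2,2,0,2,0,3
gen 5: 1,3,0,1,1,3
0,3,2,0,1,2
1,3,3,0,2,0
1,2,0,3,1,1
2,2,0,2,1,3
gen 6: 1,3,0,1,1,3
0,3,2,0,1,2
1,3,3,0,2,0
1,2,0,3,1,1
2,2,0,2,2,3
gen 7: 1,3,0,1,1,3
0,3,2,0,1,2
1,3,3,0,2,0
1,2,0,3,1,1
2,2,0,2,3,3
gen 8: 1,3,0,1,1,3
0,3,2,0,1,2
1,3,3,0,2,0
1,2,0,3,2,2
2,2,0,3,1,0
gen 9: 1,3,0,1,1,3
0,3,2,0,1,2
1,3,3,0,2,0
1,2,0,3,2,2
2,2,0,3,2,0
gen 10: 1,3,0,1,1,3
0,3,2,0,1,2
1,3,3,0,2,0
1,2,0,3,2,2
2,2,0,3,3,0

3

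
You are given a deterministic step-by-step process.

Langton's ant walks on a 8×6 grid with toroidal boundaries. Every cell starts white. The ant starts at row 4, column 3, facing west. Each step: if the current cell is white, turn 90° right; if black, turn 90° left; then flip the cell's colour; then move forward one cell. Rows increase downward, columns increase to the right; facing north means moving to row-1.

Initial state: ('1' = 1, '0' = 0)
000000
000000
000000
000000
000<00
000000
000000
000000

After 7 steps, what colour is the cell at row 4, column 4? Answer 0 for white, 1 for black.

0) 000000
000000
000000
000000
000<00
000000
000000
000000
1) 000000
000000
000000
000^00
000100
000000
000000
000000
2) 000000
000000
000000
0001>0
000100
000000
000000
000000
3) 000000
000000
000000
000110
0001v0
000000
000000
000000
4) 000000
000000
000000
000110
000<10
000000
000000
000000
5) 000000
000000
000000
000110
000010
000v00
000000
000000
6) 000000
000000
000000
000110
000010
00<100
000000
000000
7) 000000
000000
000000
000110
00^010
001100
000000
000000

1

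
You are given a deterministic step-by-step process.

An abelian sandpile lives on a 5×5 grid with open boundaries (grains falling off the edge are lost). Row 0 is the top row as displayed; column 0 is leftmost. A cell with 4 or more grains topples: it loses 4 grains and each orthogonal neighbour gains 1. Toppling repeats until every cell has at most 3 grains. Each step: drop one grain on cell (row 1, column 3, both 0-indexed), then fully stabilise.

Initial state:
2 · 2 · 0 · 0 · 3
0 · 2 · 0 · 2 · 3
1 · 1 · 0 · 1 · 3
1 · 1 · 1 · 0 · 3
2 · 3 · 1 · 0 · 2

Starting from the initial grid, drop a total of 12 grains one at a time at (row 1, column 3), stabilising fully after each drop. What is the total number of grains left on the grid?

39

k=0  2 · 2 · 0 · 0 · 3
0 · 2 · 0 · 2 · 3
1 · 1 · 0 · 1 · 3
1 · 1 · 1 · 0 · 3
2 · 3 · 1 · 0 · 2
k=1  2 · 2 · 0 · 0 · 3
0 · 2 · 0 · 3 · 3
1 · 1 · 0 · 1 · 3
1 · 1 · 1 · 0 · 3
2 · 3 · 1 · 0 · 2
k=2  2 · 2 · 0 · 2 · 0
0 · 2 · 1 · 1 · 2
1 · 1 · 0 · 3 · 1
1 · 1 · 1 · 1 · 0
2 · 3 · 1 · 0 · 3
k=3  2 · 2 · 0 · 2 · 0
0 · 2 · 1 · 2 · 2
1 · 1 · 0 · 3 · 1
1 · 1 · 1 · 1 · 0
2 · 3 · 1 · 0 · 3
k=4  2 · 2 · 0 · 2 · 0
0 · 2 · 1 · 3 · 2
1 · 1 · 0 · 3 · 1
1 · 1 · 1 · 1 · 0
2 · 3 · 1 · 0 · 3
k=5  2 · 2 · 0 · 3 · 0
0 · 2 · 2 · 1 · 3
1 · 1 · 1 · 0 · 2
1 · 1 · 1 · 2 · 0
2 · 3 · 1 · 0 · 3
k=6  2 · 2 · 0 · 3 · 0
0 · 2 · 2 · 2 · 3
1 · 1 · 1 · 0 · 2
1 · 1 · 1 · 2 · 0
2 · 3 · 1 · 0 · 3
k=7  2 · 2 · 0 · 3 · 0
0 · 2 · 2 · 3 · 3
1 · 1 · 1 · 0 · 2
1 · 1 · 1 · 2 · 0
2 · 3 · 1 · 0 · 3
k=8  2 · 2 · 1 · 0 · 2
0 · 2 · 3 · 2 · 0
1 · 1 · 1 · 1 · 3
1 · 1 · 1 · 2 · 0
2 · 3 · 1 · 0 · 3
k=9  2 · 2 · 1 · 0 · 2
0 · 2 · 3 · 3 · 0
1 · 1 · 1 · 1 · 3
1 · 1 · 1 · 2 · 0
2 · 3 · 1 · 0 · 3
k=10  2 · 2 · 2 · 1 · 2
0 · 3 · 0 · 1 · 1
1 · 1 · 2 · 2 · 3
1 · 1 · 1 · 2 · 0
2 · 3 · 1 · 0 · 3
k=11  2 · 2 · 2 · 1 · 2
0 · 3 · 0 · 2 · 1
1 · 1 · 2 · 2 · 3
1 · 1 · 1 · 2 · 0
2 · 3 · 1 · 0 · 3
k=12  2 · 2 · 2 · 1 · 2
0 · 3 · 0 · 3 · 1
1 · 1 · 2 · 2 · 3
1 · 1 · 1 · 2 · 0
2 · 3 · 1 · 0 · 3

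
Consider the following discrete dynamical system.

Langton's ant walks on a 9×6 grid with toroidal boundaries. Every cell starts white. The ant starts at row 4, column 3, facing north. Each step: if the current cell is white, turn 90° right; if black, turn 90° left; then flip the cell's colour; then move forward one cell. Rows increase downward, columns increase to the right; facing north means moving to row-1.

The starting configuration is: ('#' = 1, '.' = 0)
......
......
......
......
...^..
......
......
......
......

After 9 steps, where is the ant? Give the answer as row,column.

4,2

0) ......
......
......
......
...^..
......
......
......
......
1) ......
......
......
......
...#>.
......
......
......
......
2) ......
......
......
......
...##.
....v.
......
......
......
3) ......
......
......
......
...##.
...<#.
......
......
......
4) ......
......
......
......
...^#.
...##.
......
......
......
5) ......
......
......
......
..<.#.
...##.
......
......
......
6) ......
......
......
..^...
..#.#.
...##.
......
......
......
7) ......
......
......
..#>..
..#.#.
...##.
......
......
......
8) ......
......
......
..##..
..#v#.
...##.
......
......
......
9) ......
......
......
..##..
..<##.
...##.
......
......
......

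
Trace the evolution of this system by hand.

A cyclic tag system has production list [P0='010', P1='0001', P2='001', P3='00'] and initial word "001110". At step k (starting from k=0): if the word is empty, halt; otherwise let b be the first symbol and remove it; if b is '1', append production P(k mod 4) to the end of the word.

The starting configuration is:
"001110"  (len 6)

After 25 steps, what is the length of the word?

step 0: "001110"  (len 6)
step 1: "01110"  (len 5)
step 2: "1110"  (len 4)
step 3: "110001"  (len 6)
step 4: "1000100"  (len 7)
step 5: "000100010"  (len 9)
step 6: "00100010"  (len 8)
step 7: "0100010"  (len 7)
step 8: "100010"  (len 6)
step 9: "00010010"  (len 8)
step 10: "0010010"  (len 7)
step 11: "010010"  (len 6)
step 12: "10010"  (len 5)
step 13: "0010010"  (len 7)
step 14: "010010"  (len 6)
step 15: "10010"  (len 5)
step 16: "001000"  (len 6)
step 17: "01000"  (len 5)
step 18: "1000"  (len 4)
step 19: "000001"  (len 6)
step 20: "00001"  (len 5)
step 21: "0001"  (len 4)
step 22: "001"  (len 3)
step 23: "01"  (len 2)
step 24: "1"  (len 1)
step 25: "010"  (len 3)

3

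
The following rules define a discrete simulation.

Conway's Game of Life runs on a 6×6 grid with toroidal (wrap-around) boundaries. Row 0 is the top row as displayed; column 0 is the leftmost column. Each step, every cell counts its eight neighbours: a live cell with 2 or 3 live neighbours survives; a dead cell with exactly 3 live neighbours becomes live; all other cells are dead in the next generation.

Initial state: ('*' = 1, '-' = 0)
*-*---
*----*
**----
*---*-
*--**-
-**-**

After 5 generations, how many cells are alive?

step 0: *-*---
*----*
**----
*---*-
*--**-
-**-**
step 1: --***-
-----*
-*----
*--**-
*-*---
--*-*-
step 2: --*-**
--***-
*---**
*-**-*
--*-*-
--*-**
step 3: -**---
***---
*-----
*-*---
*-*---
-**---
step 4: ---*--
*-*---
*-*--*
*----*
*-**--
*--*--
step 5: -***--
*-**-*
------
--***-
*-***-
-*-**-

17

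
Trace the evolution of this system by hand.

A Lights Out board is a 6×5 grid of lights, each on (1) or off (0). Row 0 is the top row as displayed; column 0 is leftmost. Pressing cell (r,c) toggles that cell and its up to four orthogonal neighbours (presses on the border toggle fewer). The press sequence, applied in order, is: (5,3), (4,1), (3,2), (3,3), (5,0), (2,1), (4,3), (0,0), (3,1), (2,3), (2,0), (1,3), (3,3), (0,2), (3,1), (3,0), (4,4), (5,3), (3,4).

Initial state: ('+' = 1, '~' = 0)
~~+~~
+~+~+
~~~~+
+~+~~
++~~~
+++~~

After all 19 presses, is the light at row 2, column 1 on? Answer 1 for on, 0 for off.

0

0) ~~+~~
+~+~+
~~~~+
+~+~~
++~~~
+++~~
1) ~~+~~
+~+~+
~~~~+
+~+~~
++~+~
++~++
2) ~~+~~
+~+~+
~~~~+
+++~~
~~++~
+~~++
3) ~~+~~
+~+~+
~~+~+
+~~+~
~~~+~
+~~++
4) ~~+~~
+~+~+
~~+++
+~+~+
~~~~~
+~~++
5) ~~+~~
+~+~+
~~+++
+~+~+
+~~~~
~+~++
6) ~~+~~
+++~+
++~++
+++~+
+~~~~
~+~++
7) ~~+~~
+++~+
++~++
+++++
+~+++
~+~~+
8) +++~~
~++~+
++~++
+++++
+~+++
~+~~+
9) +++~~
~++~+
+~~++
~~~++
+++++
~+~~+
10) +++~~
~++++
+~+~~
~~~~+
+++++
~+~~+
11) +++~~
+++++
~++~~
+~~~+
+++++
~+~~+
12) ++++~
++~~~
~+++~
+~~~+
+++++
~+~~+
13) ++++~
++~~~
~++~~
+~++~
+++~+
~+~~+
14) +~~~~
+++~~
~++~~
+~++~
+++~+
~+~~+
15) +~~~~
+++~~
~~+~~
~+~+~
+~+~+
~+~~+
16) +~~~~
+++~~
+~+~~
+~~+~
~~+~+
~+~~+
17) +~~~~
+++~~
+~+~~
+~~++
~~++~
~+~~~
18) +~~~~
+++~~
+~+~~
+~~++
~~+~~
~++++
19) +~~~~
+++~~
+~+~+
+~~~~
~~+~+
~++++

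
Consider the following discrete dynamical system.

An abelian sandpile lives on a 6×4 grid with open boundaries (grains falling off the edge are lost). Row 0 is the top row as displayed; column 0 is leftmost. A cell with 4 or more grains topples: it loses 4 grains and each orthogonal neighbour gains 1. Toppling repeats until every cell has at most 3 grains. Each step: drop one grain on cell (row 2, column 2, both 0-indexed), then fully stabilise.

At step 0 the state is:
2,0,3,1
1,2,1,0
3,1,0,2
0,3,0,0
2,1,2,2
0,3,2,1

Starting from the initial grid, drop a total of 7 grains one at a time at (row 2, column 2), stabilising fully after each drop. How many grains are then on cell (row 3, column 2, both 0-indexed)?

k=0  2,0,3,1
1,2,1,0
3,1,0,2
0,3,0,0
2,1,2,2
0,3,2,1
k=1  2,0,3,1
1,2,1,0
3,1,1,2
0,3,0,0
2,1,2,2
0,3,2,1
k=2  2,0,3,1
1,2,1,0
3,1,2,2
0,3,0,0
2,1,2,2
0,3,2,1
k=3  2,0,3,1
1,2,1,0
3,1,3,2
0,3,0,0
2,1,2,2
0,3,2,1
k=4  2,0,3,1
1,2,2,0
3,2,0,3
0,3,1,0
2,1,2,2
0,3,2,1
k=5  2,0,3,1
1,2,2,0
3,2,1,3
0,3,1,0
2,1,2,2
0,3,2,1
k=6  2,0,3,1
1,2,2,0
3,2,2,3
0,3,1,0
2,1,2,2
0,3,2,1
k=7  2,0,3,1
1,2,2,0
3,2,3,3
0,3,1,0
2,1,2,2
0,3,2,1

1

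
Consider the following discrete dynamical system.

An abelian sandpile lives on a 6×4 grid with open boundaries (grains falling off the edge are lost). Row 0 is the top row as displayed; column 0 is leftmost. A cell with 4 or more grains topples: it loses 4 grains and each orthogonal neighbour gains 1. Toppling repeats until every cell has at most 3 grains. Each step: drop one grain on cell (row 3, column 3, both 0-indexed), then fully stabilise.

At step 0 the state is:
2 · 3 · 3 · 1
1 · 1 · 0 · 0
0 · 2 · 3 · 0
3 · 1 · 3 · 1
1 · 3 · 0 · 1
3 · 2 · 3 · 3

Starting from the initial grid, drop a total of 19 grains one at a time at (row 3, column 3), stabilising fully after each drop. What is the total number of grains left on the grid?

41

t=0: 2 · 3 · 3 · 1
1 · 1 · 0 · 0
0 · 2 · 3 · 0
3 · 1 · 3 · 1
1 · 3 · 0 · 1
3 · 2 · 3 · 3
t=1: 2 · 3 · 3 · 1
1 · 1 · 0 · 0
0 · 2 · 3 · 0
3 · 1 · 3 · 2
1 · 3 · 0 · 1
3 · 2 · 3 · 3
t=2: 2 · 3 · 3 · 1
1 · 1 · 0 · 0
0 · 2 · 3 · 0
3 · 1 · 3 · 3
1 · 3 · 0 · 1
3 · 2 · 3 · 3
t=3: 2 · 3 · 3 · 1
1 · 1 · 1 · 0
0 · 3 · 0 · 2
3 · 2 · 1 · 1
1 · 3 · 1 · 2
3 · 2 · 3 · 3
t=4: 2 · 3 · 3 · 1
1 · 1 · 1 · 0
0 · 3 · 0 · 2
3 · 2 · 1 · 2
1 · 3 · 1 · 2
3 · 2 · 3 · 3
t=5: 2 · 3 · 3 · 1
1 · 1 · 1 · 0
0 · 3 · 0 · 2
3 · 2 · 1 · 3
1 · 3 · 1 · 2
3 · 2 · 3 · 3
t=6: 2 · 3 · 3 · 1
1 · 1 · 1 · 0
0 · 3 · 0 · 3
3 · 2 · 2 · 0
1 · 3 · 1 · 3
3 · 2 · 3 · 3
t=7: 2 · 3 · 3 · 1
1 · 1 · 1 · 0
0 · 3 · 0 · 3
3 · 2 · 2 · 1
1 · 3 · 1 · 3
3 · 2 · 3 · 3
t=8: 2 · 3 · 3 · 1
1 · 1 · 1 · 0
0 · 3 · 0 · 3
3 · 2 · 2 · 2
1 · 3 · 1 · 3
3 · 2 · 3 · 3
t=9: 2 · 3 · 3 · 1
1 · 1 · 1 · 0
0 · 3 · 0 · 3
3 · 2 · 2 · 3
1 · 3 · 1 · 3
3 · 2 · 3 · 3
t=10: 2 · 3 · 3 · 1
1 · 1 · 1 · 1
0 · 3 · 1 · 0
3 · 2 · 3 · 2
1 · 3 · 3 · 1
3 · 3 · 0 · 1
t=11: 2 · 3 · 3 · 1
1 · 1 · 1 · 1
0 · 3 · 1 · 0
3 · 2 · 3 · 3
1 · 3 · 3 · 1
3 · 3 · 0 · 1
t=12: 2 · 3 · 3 · 1
1 · 2 · 1 · 1
2 · 0 · 3 · 1
1 · 2 · 2 · 1
0 · 3 · 1 · 3
1 · 1 · 2 · 1
t=13: 2 · 3 · 3 · 1
1 · 2 · 1 · 1
2 · 0 · 3 · 1
1 · 2 · 2 · 2
0 · 3 · 1 · 3
1 · 1 · 2 · 1
t=14: 2 · 3 · 3 · 1
1 · 2 · 1 · 1
2 · 0 · 3 · 1
1 · 2 · 2 · 3
0 · 3 · 1 · 3
1 · 1 · 2 · 1
t=15: 2 · 3 · 3 · 1
1 · 2 · 1 · 1
2 · 0 · 3 · 2
1 · 2 · 3 · 1
0 · 3 · 2 · 0
1 · 1 · 2 · 2
t=16: 2 · 3 · 3 · 1
1 · 2 · 1 · 1
2 · 0 · 3 · 2
1 · 2 · 3 · 2
0 · 3 · 2 · 0
1 · 1 · 2 · 2
t=17: 2 · 3 · 3 · 1
1 · 2 · 1 · 1
2 · 0 · 3 · 2
1 · 2 · 3 · 3
0 · 3 · 2 · 0
1 · 1 · 2 · 2
t=18: 2 · 3 · 3 · 1
1 · 2 · 2 · 2
2 · 1 · 1 · 0
1 · 3 · 1 · 2
0 · 3 · 3 · 1
1 · 1 · 2 · 2
t=19: 2 · 3 · 3 · 1
1 · 2 · 2 · 2
2 · 1 · 1 · 0
1 · 3 · 1 · 3
0 · 3 · 3 · 1
1 · 1 · 2 · 2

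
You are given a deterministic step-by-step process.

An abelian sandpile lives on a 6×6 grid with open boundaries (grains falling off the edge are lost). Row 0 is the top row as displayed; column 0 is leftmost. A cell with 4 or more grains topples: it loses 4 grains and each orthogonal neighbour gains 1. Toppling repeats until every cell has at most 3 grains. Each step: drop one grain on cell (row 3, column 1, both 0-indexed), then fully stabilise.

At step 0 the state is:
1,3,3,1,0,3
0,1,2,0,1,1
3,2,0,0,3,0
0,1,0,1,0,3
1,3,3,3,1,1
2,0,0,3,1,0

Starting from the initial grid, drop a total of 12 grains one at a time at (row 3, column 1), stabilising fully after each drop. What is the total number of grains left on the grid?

0) 1,3,3,1,0,3
0,1,2,0,1,1
3,2,0,0,3,0
0,1,0,1,0,3
1,3,3,3,1,1
2,0,0,3,1,0
1) 1,3,3,1,0,3
0,1,2,0,1,1
3,2,0,0,3,0
0,2,0,1,0,3
1,3,3,3,1,1
2,0,0,3,1,0
2) 1,3,3,1,0,3
0,1,2,0,1,1
3,2,0,0,3,0
0,3,0,1,0,3
1,3,3,3,1,1
2,0,0,3,1,0
3) 1,3,3,1,0,3
0,1,2,0,1,1
3,3,0,0,3,0
1,1,2,2,0,3
2,1,1,1,2,1
2,1,2,0,2,0
4) 1,3,3,1,0,3
0,1,2,0,1,1
3,3,0,0,3,0
1,2,2,2,0,3
2,1,1,1,2,1
2,1,2,0,2,0
5) 1,3,3,1,0,3
0,1,2,0,1,1
3,3,0,0,3,0
1,3,2,2,0,3
2,1,1,1,2,1
2,1,2,0,2,0
6) 1,3,3,1,0,3
1,2,2,0,1,1
0,1,1,0,3,0
3,1,3,2,0,3
2,2,1,1,2,1
2,1,2,0,2,0
7) 1,3,3,1,0,3
1,2,2,0,1,1
0,1,1,0,3,0
3,2,3,2,0,3
2,2,1,1,2,1
2,1,2,0,2,0
8) 1,3,3,1,0,3
1,2,2,0,1,1
0,1,1,0,3,0
3,3,3,2,0,3
2,2,1,1,2,1
2,1,2,0,2,0
9) 1,3,3,1,0,3
1,2,2,0,1,1
1,2,2,0,3,0
0,2,0,3,0,3
3,3,2,1,2,1
2,1,2,0,2,0
10) 1,3,3,1,0,3
1,2,2,0,1,1
1,2,2,0,3,0
0,3,0,3,0,3
3,3,2,1,2,1
2,1,2,0,2,0
11) 1,3,3,1,0,3
1,2,2,0,1,1
1,3,2,0,3,0
2,1,1,3,0,3
0,1,3,1,2,1
3,2,2,0,2,0
12) 1,3,3,1,0,3
1,2,2,0,1,1
1,3,2,0,3,0
2,2,1,3,0,3
0,1,3,1,2,1
3,2,2,0,2,0

55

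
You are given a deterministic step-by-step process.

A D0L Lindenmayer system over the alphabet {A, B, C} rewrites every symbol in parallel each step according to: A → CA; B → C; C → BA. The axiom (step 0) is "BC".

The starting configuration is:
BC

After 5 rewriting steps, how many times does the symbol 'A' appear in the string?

gen 0: BC
gen 1: CBA
gen 2: BACCA
gen 3: CCABABACA
gen 4: BABACACCACCABACA
gen 5: CCACCABACABABACABABACACCABACA

13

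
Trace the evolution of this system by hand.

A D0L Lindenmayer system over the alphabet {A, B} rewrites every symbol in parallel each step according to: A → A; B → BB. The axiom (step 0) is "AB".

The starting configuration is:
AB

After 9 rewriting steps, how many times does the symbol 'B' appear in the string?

t=0: AB
t=1: ABB
t=2: ABBBB
t=3: ABBBBBBBB
t=4: ABBBBBBBBBBBBBBBB
t=5: ABBBBBBBBBBBBBBBBBBBBBBBBBBBBBBBB
t=6: ABBBBBBBBBBBBBBBBBBBBBBBBBBBBBBBBBBBBBBBBBBBBBBBBBBBBBBBBBBBBBBBB
t=7: ABBBBBBBBBBBBBBBBBBBBBBBBBBBBBBBBBBBBBBBBBBBBBBBBBBBBBBBBB…BBBBBBBBBBBBBBBBBBBBBBBBBBBBBBBBBBBBBBBBBBBBBBBBBBBBBBBBBB  (len 129)
t=8: ABBBBBBBBBBBBBBBBBBBBBBBBBBBBBBBBBBBBBBBBBBBBBBBBBBBBBBBBB…BBBBBBBBBBBBBBBBBBBBBBBBBBBBBBBBBBBBBBBBBBBBBBBBBBBBBBBBBB  (len 257)
t=9: ABBBBBBBBBBBBBBBBBBBBBBBBBBBBBBBBBBBBBBBBBBBBBBBBBBBBBBBBB…BBBBBBBBBBBBBBBBBBBBBBBBBBBBBBBBBBBBBBBBBBBBBBBBBBBBBBBBBB  (len 513)

512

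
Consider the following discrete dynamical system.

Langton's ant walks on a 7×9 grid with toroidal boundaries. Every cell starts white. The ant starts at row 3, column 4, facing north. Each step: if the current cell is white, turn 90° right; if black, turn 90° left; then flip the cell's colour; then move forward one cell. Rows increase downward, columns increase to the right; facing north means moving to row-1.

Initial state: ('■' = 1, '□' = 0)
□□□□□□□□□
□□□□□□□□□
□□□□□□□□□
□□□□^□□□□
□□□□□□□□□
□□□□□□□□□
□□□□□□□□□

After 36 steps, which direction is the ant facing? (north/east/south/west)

k=0  □□□□□□□□□
□□□□□□□□□
□□□□□□□□□
□□□□^□□□□
□□□□□□□□□
□□□□□□□□□
□□□□□□□□□
k=1  □□□□□□□□□
□□□□□□□□□
□□□□□□□□□
□□□□■>□□□
□□□□□□□□□
□□□□□□□□□
□□□□□□□□□
k=2  □□□□□□□□□
□□□□□□□□□
□□□□□□□□□
□□□□■■□□□
□□□□□v□□□
□□□□□□□□□
□□□□□□□□□
k=3  □□□□□□□□□
□□□□□□□□□
□□□□□□□□□
□□□□■■□□□
□□□□<■□□□
□□□□□□□□□
□□□□□□□□□
k=4  □□□□□□□□□
□□□□□□□□□
□□□□□□□□□
□□□□^■□□□
□□□□■■□□□
□□□□□□□□□
□□□□□□□□□
k=5  □□□□□□□□□
□□□□□□□□□
□□□□□□□□□
□□□<□■□□□
□□□□■■□□□
□□□□□□□□□
□□□□□□□□□
k=6  □□□□□□□□□
□□□□□□□□□
□□□^□□□□□
□□□■□■□□□
□□□□■■□□□
□□□□□□□□□
□□□□□□□□□
k=7  □□□□□□□□□
□□□□□□□□□
□□□■>□□□□
□□□■□■□□□
□□□□■■□□□
□□□□□□□□□
□□□□□□□□□
k=8  □□□□□□□□□
□□□□□□□□□
□□□■■□□□□
□□□■v■□□□
□□□□■■□□□
□□□□□□□□□
□□□□□□□□□
k=9  □□□□□□□□□
□□□□□□□□□
□□□■■□□□□
□□□<■■□□□
□□□□■■□□□
□□□□□□□□□
□□□□□□□□□
k=10  □□□□□□□□□
□□□□□□□□□
□□□■■□□□□
□□□□■■□□□
□□□v■■□□□
□□□□□□□□□
□□□□□□□□□
k=11  □□□□□□□□□
□□□□□□□□□
□□□■■□□□□
□□□□■■□□□
□□<■■■□□□
□□□□□□□□□
□□□□□□□□□
k=12  □□□□□□□□□
□□□□□□□□□
□□□■■□□□□
□□^□■■□□□
□□■■■■□□□
□□□□□□□□□
□□□□□□□□□
k=13  □□□□□□□□□
□□□□□□□□□
□□□■■□□□□
□□■>■■□□□
□□■■■■□□□
□□□□□□□□□
□□□□□□□□□
k=14  □□□□□□□□□
□□□□□□□□□
□□□■■□□□□
□□■■■■□□□
□□■v■■□□□
□□□□□□□□□
□□□□□□□□□
k=15  □□□□□□□□□
□□□□□□□□□
□□□■■□□□□
□□■■■■□□□
□□■□>■□□□
□□□□□□□□□
□□□□□□□□□
k=16  □□□□□□□□□
□□□□□□□□□
□□□■■□□□□
□□■■^■□□□
□□■□□■□□□
□□□□□□□□□
□□□□□□□□□
k=17  □□□□□□□□□
□□□□□□□□□
□□□■■□□□□
□□■<□■□□□
□□■□□■□□□
□□□□□□□□□
□□□□□□□□□
k=18  □□□□□□□□□
□□□□□□□□□
□□□■■□□□□
□□■□□■□□□
□□■v□■□□□
□□□□□□□□□
□□□□□□□□□
k=19  □□□□□□□□□
□□□□□□□□□
□□□■■□□□□
□□■□□■□□□
□□<■□■□□□
□□□□□□□□□
□□□□□□□□□
k=20  □□□□□□□□□
□□□□□□□□□
□□□■■□□□□
□□■□□■□□□
□□□■□■□□□
□□v□□□□□□
□□□□□□□□□
k=21  □□□□□□□□□
□□□□□□□□□
□□□■■□□□□
□□■□□■□□□
□□□■□■□□□
□<■□□□□□□
□□□□□□□□□
k=22  □□□□□□□□□
□□□□□□□□□
□□□■■□□□□
□□■□□■□□□
□^□■□■□□□
□■■□□□□□□
□□□□□□□□□
k=23  □□□□□□□□□
□□□□□□□□□
□□□■■□□□□
□□■□□■□□□
□■>■□■□□□
□■■□□□□□□
□□□□□□□□□
k=24  □□□□□□□□□
□□□□□□□□□
□□□■■□□□□
□□■□□■□□□
□■■■□■□□□
□■v□□□□□□
□□□□□□□□□
k=25  □□□□□□□□□
□□□□□□□□□
□□□■■□□□□
□□■□□■□□□
□■■■□■□□□
□■□>□□□□□
□□□□□□□□□
k=26  □□□□□□□□□
□□□□□□□□□
□□□■■□□□□
□□■□□■□□□
□■■■□■□□□
□■□■□□□□□
□□□v□□□□□
k=27  □□□□□□□□□
□□□□□□□□□
□□□■■□□□□
□□■□□■□□□
□■■■□■□□□
□■□■□□□□□
□□<■□□□□□
k=28  □□□□□□□□□
□□□□□□□□□
□□□■■□□□□
□□■□□■□□□
□■■■□■□□□
□■^■□□□□□
□□■■□□□□□
k=29  □□□□□□□□□
□□□□□□□□□
□□□■■□□□□
□□■□□■□□□
□■■■□■□□□
□■■>□□□□□
□□■■□□□□□
k=30  □□□□□□□□□
□□□□□□□□□
□□□■■□□□□
□□■□□■□□□
□■■^□■□□□
□■■□□□□□□
□□■■□□□□□
k=31  □□□□□□□□□
□□□□□□□□□
□□□■■□□□□
□□■□□■□□□
□■<□□■□□□
□■■□□□□□□
□□■■□□□□□
k=32  □□□□□□□□□
□□□□□□□□□
□□□■■□□□□
□□■□□■□□□
□■□□□■□□□
□■v□□□□□□
□□■■□□□□□
k=33  □□□□□□□□□
□□□□□□□□□
□□□■■□□□□
□□■□□■□□□
□■□□□■□□□
□■□>□□□□□
□□■■□□□□□
k=34  □□□□□□□□□
□□□□□□□□□
□□□■■□□□□
□□■□□■□□□
□■□□□■□□□
□■□■□□□□□
□□■v□□□□□
k=35  □□□□□□□□□
□□□□□□□□□
□□□■■□□□□
□□■□□■□□□
□■□□□■□□□
□■□■□□□□□
□□■□>□□□□
k=36  □□□□v□□□□
□□□□□□□□□
□□□■■□□□□
□□■□□■□□□
□■□□□■□□□
□■□■□□□□□
□□■□■□□□□

south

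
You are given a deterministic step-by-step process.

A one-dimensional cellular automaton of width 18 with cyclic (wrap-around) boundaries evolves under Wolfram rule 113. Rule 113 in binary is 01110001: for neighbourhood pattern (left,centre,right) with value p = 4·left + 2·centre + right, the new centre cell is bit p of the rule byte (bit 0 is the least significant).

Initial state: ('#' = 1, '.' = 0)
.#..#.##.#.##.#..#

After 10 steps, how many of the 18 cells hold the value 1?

9

gen 0: .#..#.##.#.##.#..#
gen 1: #.#..#.##.#.##.#..
gen 2: .#.#..#.##.#.##.#.
gen 3: ..#.#..#.##.#.##.#
gen 4: #..#.#..#.##.#.##.
gen 5: .#..#.#..#.##.#.##
gen 6: #.#..#.#..#.##.#.#
gen 7: ##.#..#.#..#.##.#.
gen 8: .##.#..#.#..#.##.#
gen 9: #.##.#..#.#..#.##.
gen 10: .#.##.#..#.#..#.##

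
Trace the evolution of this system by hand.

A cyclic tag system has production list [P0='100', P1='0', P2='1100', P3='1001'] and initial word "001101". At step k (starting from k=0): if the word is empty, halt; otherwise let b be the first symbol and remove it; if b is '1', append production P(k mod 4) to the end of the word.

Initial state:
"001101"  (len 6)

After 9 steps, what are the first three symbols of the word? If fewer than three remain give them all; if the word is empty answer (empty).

010

step 0: "001101"  (len 6)
step 1: "01101"  (len 5)
step 2: "1101"  (len 4)
step 3: "1011100"  (len 7)
step 4: "0111001001"  (len 10)
step 5: "111001001"  (len 9)
step 6: "110010010"  (len 9)
step 7: "100100101100"  (len 12)
step 8: "001001011001001"  (len 15)
step 9: "01001011001001"  (len 14)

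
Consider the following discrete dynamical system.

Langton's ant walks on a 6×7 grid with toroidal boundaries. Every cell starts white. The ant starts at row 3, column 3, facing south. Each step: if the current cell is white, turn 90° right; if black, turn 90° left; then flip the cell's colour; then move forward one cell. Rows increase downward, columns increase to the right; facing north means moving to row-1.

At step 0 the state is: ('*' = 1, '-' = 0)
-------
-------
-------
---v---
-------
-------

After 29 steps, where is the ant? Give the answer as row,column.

1,4

t=0: -------
-------
-------
---v---
-------
-------
t=1: -------
-------
-------
--<*---
-------
-------
t=2: -------
-------
--^----
--**---
-------
-------
t=3: -------
-------
--*>---
--**---
-------
-------
t=4: -------
-------
--**---
--*v---
-------
-------
t=5: -------
-------
--**---
--*->--
-------
-------
t=6: -------
-------
--**---
--*-*--
----v--
-------
t=7: -------
-------
--**---
--*-*--
---<*--
-------
t=8: -------
-------
--**---
--*^*--
---**--
-------
t=9: -------
-------
--**---
--**>--
---**--
-------
t=10: -------
-------
--**^--
--**---
---**--
-------
t=11: -------
-------
--***>-
--**---
---**--
-------
t=12: -------
-------
--****-
--**-v-
---**--
-------
t=13: -------
-------
--****-
--**<*-
---**--
-------
t=14: -------
-------
--**^*-
--****-
---**--
-------
t=15: -------
-------
--*<-*-
--****-
---**--
-------
t=16: -------
-------
--*--*-
--*v**-
---**--
-------
t=17: -------
-------
--*--*-
--*->*-
---**--
-------
t=18: -------
-------
--*-^*-
--*--*-
---**--
-------
t=19: -------
-------
--*-*>-
--*--*-
---**--
-------
t=20: -------
-----^-
--*-*--
--*--*-
---**--
-------
t=21: -------
-----*>
--*-*--
--*--*-
---**--
-------
t=22: -------
-----**
--*-*-v
--*--*-
---**--
-------
t=23: -------
-----**
--*-*<*
--*--*-
---**--
-------
t=24: -------
-----^*
--*-***
--*--*-
---**--
-------
t=25: -------
----<-*
--*-***
--*--*-
---**--
-------
t=26: ----^--
----*-*
--*-***
--*--*-
---**--
-------
t=27: ----*>-
----*-*
--*-***
--*--*-
---**--
-------
t=28: ----**-
----*v*
--*-***
--*--*-
---**--
-------
t=29: ----**-
----<**
--*-***
--*--*-
---**--
-------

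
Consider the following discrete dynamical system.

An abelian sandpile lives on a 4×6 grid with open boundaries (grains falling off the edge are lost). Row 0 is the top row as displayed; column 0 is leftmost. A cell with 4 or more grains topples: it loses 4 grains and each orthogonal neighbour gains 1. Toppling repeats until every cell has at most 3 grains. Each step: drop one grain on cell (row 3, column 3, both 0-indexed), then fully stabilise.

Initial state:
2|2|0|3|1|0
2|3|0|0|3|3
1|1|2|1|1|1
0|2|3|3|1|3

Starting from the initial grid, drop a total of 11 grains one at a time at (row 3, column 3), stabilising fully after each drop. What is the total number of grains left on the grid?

39

t=0: 2|2|0|3|1|0
2|3|0|0|3|3
1|1|2|1|1|1
0|2|3|3|1|3
t=1: 2|2|0|3|1|0
2|3|0|0|3|3
1|1|3|2|1|1
0|3|0|1|2|3
t=2: 2|2|0|3|1|0
2|3|0|0|3|3
1|1|3|2|1|1
0|3|0|2|2|3
t=3: 2|2|0|3|1|0
2|3|0|0|3|3
1|1|3|2|1|1
0|3|0|3|2|3
t=4: 2|2|0|3|1|0
2|3|0|0|3|3
1|1|3|3|1|1
0|3|1|0|3|3
t=5: 2|2|0|3|1|0
2|3|0|0|3|3
1|1|3|3|1|1
0|3|1|1|3|3
t=6: 2|2|0|3|1|0
2|3|0|0|3|3
1|1|3|3|1|1
0|3|1|2|3|3
t=7: 2|2|0|3|1|0
2|3|0|0|3|3
1|1|3|3|1|1
0|3|1|3|3|3
t=8: 2|2|0|3|1|0
2|3|1|1|3|3
1|2|0|1|3|2
0|3|3|2|1|0
t=9: 2|2|0|3|1|0
2|3|1|1|3|3
1|2|0|1|3|2
0|3|3|3|1|0
t=10: 2|2|0|3|1|0
2|3|1|1|3|3
1|3|1|2|3|2
1|0|1|1|2|0
t=11: 2|2|0|3|1|0
2|3|1|1|3|3
1|3|1|2|3|2
1|0|1|2|2|0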